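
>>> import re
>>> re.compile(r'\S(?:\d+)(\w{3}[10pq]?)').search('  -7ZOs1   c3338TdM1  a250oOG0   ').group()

'-7ZOs1'

Pattern: a non-whitespace character; then one or more of a digit (non-capturing group); then exactly 3 of a word character, then optionally one of [10pq] (captured).
`search` walks the string left to right and returns the first match it finds.
The match spans [2:8] → '-7ZOs1'.
Captured: group 1 = 'ZOs1'.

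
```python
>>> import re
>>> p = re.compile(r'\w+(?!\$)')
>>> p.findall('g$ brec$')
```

A negative assertion filters positions out without eating any characters.
Matches: at [3:6] → 'bre'.
No capturing groups, so `findall` returns the 1 full match string.

['bre']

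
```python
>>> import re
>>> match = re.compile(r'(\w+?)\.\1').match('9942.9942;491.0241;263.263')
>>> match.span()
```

After group 1 captures some text, `\1` only succeeds where that same text appears again.
With `match`, the pattern is implicitly anchored at the beginning.
The match spans [0:9] → '9942.9942'.
Captured: group 1 = '9942'.

(0, 9)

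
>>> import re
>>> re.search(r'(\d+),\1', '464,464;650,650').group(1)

The match spans [0:7] → '464,464'.
Captured: group 1 = '464'.

'464'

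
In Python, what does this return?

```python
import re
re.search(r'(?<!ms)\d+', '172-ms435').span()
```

The negative lookaround is zero-width — it rules out positions where the adjacent text would match, without consuming anything.
The match spans [0:3] → '172'.

(0, 3)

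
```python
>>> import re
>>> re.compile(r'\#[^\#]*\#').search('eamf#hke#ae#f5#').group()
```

`search` walks the string left to right and returns the first match it finds.
The match spans [4:9] → '#hke#'.

'#hke#'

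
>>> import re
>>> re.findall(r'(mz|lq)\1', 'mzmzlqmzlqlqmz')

['mz', 'lq']

`\1` has to match the exact text group 1 already captured.
Matches: at [0:4] match 'mzmz', group 1 = 'mz'; at [8:12] match 'lqlq', group 1 = 'lq'.
Because there's exactly one group, `findall` drops the full match and keeps group 1 from each hit.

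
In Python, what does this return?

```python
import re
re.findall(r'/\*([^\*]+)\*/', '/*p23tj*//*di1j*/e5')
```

['p23tj', 'di1j']

Matches: at [0:9] match '/*p23tj*/', group 1 = 'p23tj'; at [9:17] match '/*di1j*/', group 1 = 'di1j'.
One capturing group, so `findall` returns just the captured substring from each match — 2 in all.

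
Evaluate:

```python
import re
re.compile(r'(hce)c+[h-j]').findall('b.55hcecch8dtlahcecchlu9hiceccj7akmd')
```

['hce', 'hce']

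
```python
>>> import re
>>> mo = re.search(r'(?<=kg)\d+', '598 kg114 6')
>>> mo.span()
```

Lookahead/lookbehind check context without consuming it, so the matched span excludes the asserted characters.
The match spans [6:9] → '114'.

(6, 9)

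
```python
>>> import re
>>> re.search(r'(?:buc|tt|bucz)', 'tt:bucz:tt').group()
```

'tt'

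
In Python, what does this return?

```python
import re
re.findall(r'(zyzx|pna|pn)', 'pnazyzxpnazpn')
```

Alternation isn't longest-match — the leftmost alternative that fits at this position is chosen.
Scanning left to right: at [0:3] match 'pna', group 1 = 'pna'; at [3:7] match 'zyzx', group 1 = 'zyzx'; at [7:10] match 'pna', group 1 = 'pna'; at [11:13] match 'pn', group 1 = 'pn'.
`findall` collects group 1 from each match (4 total).

['pna', 'zyzx', 'pna', 'pn']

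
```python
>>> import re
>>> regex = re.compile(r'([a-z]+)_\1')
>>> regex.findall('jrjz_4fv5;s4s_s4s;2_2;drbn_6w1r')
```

['s']

After group 1 captures some text, `\1` only succeeds where that same text appears again.
Walking the string: at [12:15] match 's_s', group 1 = 's'.
`findall` collects group 1 from the one match (1 total).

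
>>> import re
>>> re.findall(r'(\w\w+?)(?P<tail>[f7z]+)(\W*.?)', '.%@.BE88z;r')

Pattern: a word character, then one or more of a word character (lazy) (captured); then one or more of one of [f7z] (captured as 'tail'); then zero or more of a non-word character, then optionally any character (captured).
Scanning left to right: at [4:11] match 'BE88z;r', groups = ('BE88', 'z', ';r').
With 3 capturing groups, `findall` returns a 3-tuple per match.

[('BE88', 'z', ';r')]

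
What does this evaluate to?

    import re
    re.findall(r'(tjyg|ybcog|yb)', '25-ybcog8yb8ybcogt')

['ybcog', 'yb', 'ybcog']

The regex engine tests alternatives in the order written; an earlier branch that matches wins even if a later one would match more.
One capturing group, so `findall` returns just the captured substring from each match — 3 in all.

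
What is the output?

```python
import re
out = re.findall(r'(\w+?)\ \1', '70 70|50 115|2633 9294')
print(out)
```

['70']

`\1` has to match the exact text group 1 already captured.
One capturing group, so `findall` returns just the captured substring from the one match — 1 in all.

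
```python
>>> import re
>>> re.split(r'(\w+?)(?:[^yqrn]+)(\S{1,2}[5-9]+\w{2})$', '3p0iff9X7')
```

['', '3', 'f9X7', '']

A non-greedy quantifier consumes as few characters as it can — just enough that the remainder of the pattern still matches from where it stops; whatever follows it matches normally.
`re.split` interleaves the captured-group text with the surrounding fragments.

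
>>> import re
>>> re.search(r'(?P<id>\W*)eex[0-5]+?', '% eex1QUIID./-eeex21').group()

This matches zero or more of a non-word character (captured as 'id'); then the literal 'eex', then one or more of a character in [0-5] (lazy).
Unlike `match`, `search` isn't anchored — it looks for the pattern anywhere in the string.
The match spans [0:6] → '% eex1'.
Captured: group 1 = '% '.

'% eex1'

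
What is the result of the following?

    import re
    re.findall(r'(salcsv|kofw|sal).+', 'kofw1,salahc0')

Matches: at [0:13] match 'kofw1,salahc0', group 1 = 'kofw'.
`findall` collects group 1 from the one match (1 total).

['kofw']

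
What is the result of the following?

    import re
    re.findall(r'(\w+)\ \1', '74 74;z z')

After group 1 captures some text, `\1` only succeeds where that same text appears again.
`findall` collects group 1 from each match (2 total).

['74', 'z']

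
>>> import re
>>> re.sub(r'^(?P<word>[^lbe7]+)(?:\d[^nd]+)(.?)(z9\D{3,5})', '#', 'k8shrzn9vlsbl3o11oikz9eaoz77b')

'#77b'

This matches anchored at the start of the string; then one or more of any character except [lbe7] (captured as 'word'); then a digit, then one or more of any character except [nd] (non-capturing group); then optionally any character (captured); then the literal 'z9', then 3 to 5 of a non-digit (captured).
Matches: at [0:26] → 'k8shrzn9vlsbl3o11oikz9eaoz'.
`sub` substitutes '#' at each match site.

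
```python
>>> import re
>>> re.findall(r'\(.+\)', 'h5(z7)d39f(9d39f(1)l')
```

['(z7)d39f(9d39f(1)']

Matches: at [2:19] → '(z7)d39f(9d39f(1)'.
No capturing groups, so `findall` returns the 1 full match string.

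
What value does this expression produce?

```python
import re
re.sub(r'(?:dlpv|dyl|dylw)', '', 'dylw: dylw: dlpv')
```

Alternation isn't longest-match — the leftmost alternative that fits at this position is chosen.
Matches: at [0:3] → 'dyl'; at [6:9] → 'dyl'; at [12:16] → 'dlpv'.
Each match is replaced by ''.

'w: w: '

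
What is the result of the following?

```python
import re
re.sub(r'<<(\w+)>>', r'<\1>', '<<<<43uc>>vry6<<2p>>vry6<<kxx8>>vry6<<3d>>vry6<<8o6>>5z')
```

'<<<43uc>vry6<2p>vry6<kxx8>vry6<3d>vry6<8o6>5z'

Each match is replaced using the text its own group 1 captured.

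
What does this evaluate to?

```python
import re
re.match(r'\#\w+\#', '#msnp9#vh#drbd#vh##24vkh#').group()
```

`re.match` only tries the pattern at the start of the string.
The match spans [0:7] → '#msnp9#'.

'#msnp9#'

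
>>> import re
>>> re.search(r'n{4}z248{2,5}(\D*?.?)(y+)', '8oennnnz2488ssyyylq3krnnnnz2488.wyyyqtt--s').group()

'nnnnz2488ssyyy'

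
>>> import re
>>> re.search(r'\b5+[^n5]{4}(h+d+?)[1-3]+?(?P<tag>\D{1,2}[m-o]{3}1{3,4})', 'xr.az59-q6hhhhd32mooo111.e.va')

Pattern: a word boundary (`\b`, zero-width); then one or more of the literal '5', then exactly 4 of any character except [n5]; then one or more of a literal 'h', then one or more of the literal 'd' (lazy) (captured); then one or more of a character in [1-3] (lazy); then 1 to 2 of a non-digit, then exactly 3 of a character in [m-o], then 3 to 4 of the literal '1' (captured as 'tag').
Here no position works, so the call returns None.

None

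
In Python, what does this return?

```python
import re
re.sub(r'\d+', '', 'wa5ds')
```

'wads'

Pattern: one or more of a digit.
Matches: at [2:3] → '5'.
`sub` substitutes '' at each match site.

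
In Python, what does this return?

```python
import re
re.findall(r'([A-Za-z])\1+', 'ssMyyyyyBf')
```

['s', 'y']

`\1` has to match the exact text group 1 already captured.
Scanning left to right: at [0:2] match 'ss', group 1 = 's'; at [3:8] match 'yyyyy', group 1 = 'y'.
One capturing group, so `findall` returns just the captured substring from each match — 2 in all.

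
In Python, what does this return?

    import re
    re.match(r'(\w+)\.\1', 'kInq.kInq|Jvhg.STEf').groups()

('kInq',)

The match spans [0:9] → 'kInq.kInq'.
Captured: group 1 = 'kInq'.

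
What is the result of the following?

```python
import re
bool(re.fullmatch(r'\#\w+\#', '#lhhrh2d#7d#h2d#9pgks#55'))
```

`re.fullmatch` is like wrapping the pattern in `^…$` (in single-line mode).
Here the pattern can't cover the whole string, so the call returns None, and `bool(None)` is False.

False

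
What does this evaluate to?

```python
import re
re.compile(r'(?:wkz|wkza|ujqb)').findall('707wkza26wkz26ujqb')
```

['wkz', 'wkz', 'ujqb']

Alternation isn't longest-match — the leftmost alternative that fits at this position is chosen.
With no groups in the pattern, `findall` gives back each whole match — 3 here.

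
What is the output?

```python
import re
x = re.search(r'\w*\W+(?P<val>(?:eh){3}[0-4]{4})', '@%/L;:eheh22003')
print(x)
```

None

The pattern matches zero or more of a word character, then one or more of a non-word character; then the literal 'eh' repeated 3 times, then exactly 4 of a character in [0-4] (captured as 'val').
`re.search` tries every starting position until one works.
Here the pattern never matches, so the call returns None.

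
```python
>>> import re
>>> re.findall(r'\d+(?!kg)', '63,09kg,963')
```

['63', '0', '963']

The negative lookahead/lookbehind blocks any match where the forbidden context is present.
Since nothing is captured, `findall` lists the 3 matched substrings directly.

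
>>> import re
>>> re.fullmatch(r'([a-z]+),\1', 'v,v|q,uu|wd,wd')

None

The backreference `\1` re-matches whatever the first group consumed, character for character.
For `fullmatch`, every character of the input must be accounted for by the pattern.
Here the string isn't matched end-to-end, so the call returns None.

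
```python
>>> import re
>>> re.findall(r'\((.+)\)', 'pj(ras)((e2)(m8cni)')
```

One capturing group, so `findall` returns just the captured substring from the one match — 1 in all.

['ras)((e2)(m8cni']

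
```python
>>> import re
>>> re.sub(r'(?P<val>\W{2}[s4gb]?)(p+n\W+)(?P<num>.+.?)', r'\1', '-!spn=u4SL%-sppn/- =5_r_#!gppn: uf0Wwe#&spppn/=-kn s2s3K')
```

This matches exactly 2 of a non-word character, then optionally one of [s4gb] (captured as 'val'); then one or more of a literal 'p', then the literal 'n', then one or more of a non-word character (captured); then one or more of any character, then optionally any character (captured as 'num').
Matches: at [0:56] → '-!spn=u4SL%-sppn/- =5_r_#!gppn: uf0Wwe#&spppn/=-kn s2s3K'.
Each match is replaced using the text its own group 1 captured.

'-!s'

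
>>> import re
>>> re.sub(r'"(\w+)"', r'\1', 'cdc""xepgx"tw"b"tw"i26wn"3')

`\1` in the replacement pulls in group 1's text for each match.

'cdc"xepgxtwbtwi26wn3'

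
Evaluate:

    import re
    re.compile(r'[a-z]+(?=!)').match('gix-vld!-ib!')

None

The positive lookaround only admits positions where the adjacent text matches; those characters stay outside the span.
`re.match` won't scan ahead — the pattern has to work from the very first character.
Here the pattern fails at index 0, so the call returns None.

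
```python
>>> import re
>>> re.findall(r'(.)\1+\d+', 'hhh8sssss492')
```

`\1` has to match the exact text group 1 already captured.
Scanning left to right: at [0:4] match 'hhh8', group 1 = 'h'; at [4:12] match 'sssss492', group 1 = 's'.
`findall` collects group 1 from each match (2 total).

['h', 's']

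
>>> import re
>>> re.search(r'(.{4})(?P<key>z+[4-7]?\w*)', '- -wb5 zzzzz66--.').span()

(3, 14)

The match spans [3:14] → 'wb5 zzzzz66'.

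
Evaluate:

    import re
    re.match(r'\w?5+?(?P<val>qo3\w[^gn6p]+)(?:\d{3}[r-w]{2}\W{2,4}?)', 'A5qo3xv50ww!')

The pattern matches optionally a word character; then one or more of a literal '5' (lazy); then the literal 'qo3', then a word character, then one or more of any character except [gn6p] (captured as 'val'); then exactly 3 of a digit, then exactly 2 of a character in [r-w], then 2 to 4 of a non-word character (lazy) (non-capturing group).
`re.match` won't scan ahead — the pattern has to work from the very first character.
Here the string doesn't start with a match, so the call returns None.

None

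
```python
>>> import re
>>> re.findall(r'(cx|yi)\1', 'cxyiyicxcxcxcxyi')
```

['yi', 'cx', 'cx']

`\1` has to match the exact text group 1 already captured.
Matches: at [2:6] match 'yiyi', group 1 = 'yi'; at [6:10] match 'cxcx', group 1 = 'cx'; at [10:14] match 'cxcx', group 1 = 'cx'.
Because there's exactly one group, `findall` drops the full match and keeps group 1 from each hit.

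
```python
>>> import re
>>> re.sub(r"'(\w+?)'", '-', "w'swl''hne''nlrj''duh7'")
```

'w----'

Matches: at [1:6] → "'swl'"; at [6:11] → "'hne'"; at [11:17] → "'nlrj'"; at [17:23] → "'duh7'".
Each match is replaced by '-'.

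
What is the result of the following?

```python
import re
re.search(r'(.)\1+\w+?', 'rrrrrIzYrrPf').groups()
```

`\1` is not a pattern — it's the concrete string captured by group 1, re-applied verbatim.
`re.search` scans for the first position where the pattern succeeds.
The match spans [0:6] → 'rrrrrI'.
Captured: group 1 = 'r'.

('r',)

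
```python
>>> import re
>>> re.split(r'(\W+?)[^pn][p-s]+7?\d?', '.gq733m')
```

['', '.', '3m']

The pattern matches one or more of a non-word character (lazy) (captured); then any character except [pn], then one or more of a character in [p-s]; then optionally a literal '7', then optionally a digit.
Matches to split on: at [0:5] → '.gq73'.
`re.split` interleaves the captured-group text with the surrounding fragments.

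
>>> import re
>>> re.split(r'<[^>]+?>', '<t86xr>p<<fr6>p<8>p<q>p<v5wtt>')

['', 'p', 'p', 'p', 'p', '']

Each match becomes a cut point; 6 segments remain.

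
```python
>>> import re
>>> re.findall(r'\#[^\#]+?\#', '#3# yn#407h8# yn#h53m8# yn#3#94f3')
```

Since nothing is captured, `findall` lists the 4 matched substrings directly.

['#3#', '#407h8#', '#h53m8#', '#3#']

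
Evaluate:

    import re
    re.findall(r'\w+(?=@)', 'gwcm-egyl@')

['egyl']

Because the assertion is zero-width, the text it checks is not consumed and won't appear in the result.
Scanning left to right: at [5:9] → 'egyl'.
Since nothing is captured, `findall` lists the 1 matched substring directly.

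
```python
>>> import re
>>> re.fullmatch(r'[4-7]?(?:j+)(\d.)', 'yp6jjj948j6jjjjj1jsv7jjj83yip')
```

This matches optionally a character in [4-7]; then one or more of a literal 'j' (non-capturing group); then a digit, then any character (captured).
`fullmatch` succeeds only if the pattern covers the string from start to end.
Here the string isn't matched end-to-end, so the call returns None.

None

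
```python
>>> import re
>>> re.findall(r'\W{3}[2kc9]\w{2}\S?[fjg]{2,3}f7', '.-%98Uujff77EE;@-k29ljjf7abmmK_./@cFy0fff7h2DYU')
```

With no groups in the pattern, `findall` gives back each whole match — 3 here.

['.-%98Uujff7', ';@-k29ljjf7', './@cFy0fff7']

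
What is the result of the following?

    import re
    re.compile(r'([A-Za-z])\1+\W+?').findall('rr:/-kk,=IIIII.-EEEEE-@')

['r', 'k', 'I', 'E']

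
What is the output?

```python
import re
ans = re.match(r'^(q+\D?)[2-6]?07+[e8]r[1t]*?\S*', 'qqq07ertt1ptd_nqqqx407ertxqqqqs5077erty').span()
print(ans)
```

(0, 39)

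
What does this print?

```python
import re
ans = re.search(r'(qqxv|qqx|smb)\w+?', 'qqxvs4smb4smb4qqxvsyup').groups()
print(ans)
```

('qqxv',)

Alternation isn't longest-match — the leftmost alternative that fits at this position is chosen.
`re.search` tries every starting position until one works.
The match spans [0:5] → 'qqxvs'.
Captured: group 1 = 'qqxv'.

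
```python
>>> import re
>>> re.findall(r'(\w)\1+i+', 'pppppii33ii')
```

['p', '3']

A backreference is literal: `\1` must see the identical characters the first group matched.
Scanning left to right: at [0:7] match 'pppppii', group 1 = 'p'; at [7:11] match '33ii', group 1 = '3'.
With a single group, `findall` returns only what that group captured — 2 items.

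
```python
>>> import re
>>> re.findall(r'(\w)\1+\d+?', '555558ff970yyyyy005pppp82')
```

`\1` is not a pattern — it's the concrete string captured by group 1, re-applied verbatim.
Matches: at [0:6] match '555558', group 1 = '5'; at [6:9] match 'ff9', group 1 = 'f'; at [11:17] match 'yyyyy0', group 1 = 'y'; at [19:24] match 'pppp8', group 1 = 'p'.
Because there's exactly one group, `findall` drops the full match and keeps group 1 from each hit.

['5', 'f', 'y', 'p']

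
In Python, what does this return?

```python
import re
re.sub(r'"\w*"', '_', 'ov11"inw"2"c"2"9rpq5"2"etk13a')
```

'ov11_2_2_2"etk13a'

Matches: at [4:9] → '"inw"'; at [10:13] → '"c"'; at [14:21] → '"9rpq5"'.
Every occurrence is swapped for '_'.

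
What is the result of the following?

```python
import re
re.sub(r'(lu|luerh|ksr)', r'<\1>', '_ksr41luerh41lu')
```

'_<ksr>41<lu>erh41<lu>'

Branches in `(...|...)` are attempted left-to-right; the first branch that allows the whole pattern to succeed is taken.
The replacement refers to a captured group, so each match is rewritten using its own captured text.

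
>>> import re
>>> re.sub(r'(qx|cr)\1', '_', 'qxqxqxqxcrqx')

'__crqx'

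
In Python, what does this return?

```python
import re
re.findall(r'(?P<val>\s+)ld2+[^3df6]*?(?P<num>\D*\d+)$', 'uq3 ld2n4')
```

[(' ', 'n4')]

The pattern matches one or more of whitespace (captured as 'val'); then the literal 'ld', then one or more of the literal '2', then zero or more of any character except [3df6] (lazy); then zero or more of a non-digit, then one or more of a digit (captured as 'num'); then anchored at the end.
A `+?`/`*?`/`{m,n}?` starts at its minimum and grows only as far as needed for what follows to match.
Matches: at [3:9] match ' ld2n4', groups = (' ', 'n4').
2 groups means the one result is a tuple of 2 captured strings — 1 here.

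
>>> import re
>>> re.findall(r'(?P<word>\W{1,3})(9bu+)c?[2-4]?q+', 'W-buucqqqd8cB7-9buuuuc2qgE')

The pattern matches 1 to 3 of a non-word character (captured as 'word'); then the literal '9b', then one or more of a literal 'u' (captured); then optionally a literal 'c', then optionally a character in [2-4], then one or more of the literal 'q'.
Multiple groups make `findall` return tuples — one 2-tuple for the one match.

[('-', '9buuuu')]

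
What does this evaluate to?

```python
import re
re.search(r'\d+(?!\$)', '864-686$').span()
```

(0, 3)

The negative lookahead/lookbehind blocks any match where the forbidden context is present.
`search` walks the string left to right and returns the first match it finds.
The match spans [0:3] → '864'.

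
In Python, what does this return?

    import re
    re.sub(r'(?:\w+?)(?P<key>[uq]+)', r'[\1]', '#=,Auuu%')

Pattern: one or more of a word character (lazy) (non-capturing group); then one or more of one of [uq] (captured as 'key').
Because the quantifier is non-greedy, it stops expanding at the earliest point where the rest of the pattern can succeed.
Matches: at [3:7] → 'Auuu'.
Each match is replaced using the text its own group 1 captured.

'#=,[uuu]%'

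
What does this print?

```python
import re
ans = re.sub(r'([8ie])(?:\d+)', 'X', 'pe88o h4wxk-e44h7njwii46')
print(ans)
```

pXo h4wxk-Xh7njwiX

`sub` substitutes 'X' at each match site.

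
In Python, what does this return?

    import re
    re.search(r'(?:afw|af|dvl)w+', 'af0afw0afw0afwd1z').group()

'afw'

`re.search` scans for the first position where the pattern succeeds.
The match spans [3:6] → 'afw'.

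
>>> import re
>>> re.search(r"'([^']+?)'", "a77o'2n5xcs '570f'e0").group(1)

'2n5xcs '

`re.search` tries every starting position until one works.
The match spans [4:13] → "'2n5xcs '".
Captured: group 1 = '2n5xcs '.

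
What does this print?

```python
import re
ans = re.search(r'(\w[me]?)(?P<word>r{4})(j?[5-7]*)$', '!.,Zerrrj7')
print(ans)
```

None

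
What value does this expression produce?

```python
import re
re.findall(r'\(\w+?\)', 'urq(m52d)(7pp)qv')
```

No capturing groups, so `findall` returns the 2 full match strings.

['(m52d)', '(7pp)']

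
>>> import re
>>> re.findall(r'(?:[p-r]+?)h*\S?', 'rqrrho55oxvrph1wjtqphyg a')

['rq', 'rr', 'rp', 'qp']

Pattern: one or more of a character in [p-r] (lazy) (non-capturing group); then zero or more of the literal 'h', then optionally a non-whitespace character.
Scanning left to right: at [0:2] → 'rq'; at [2:4] → 'rr'; at [11:13] → 'rp'; at [18:20] → 'qp'.
No capturing groups, so `findall` returns the 4 full match strings.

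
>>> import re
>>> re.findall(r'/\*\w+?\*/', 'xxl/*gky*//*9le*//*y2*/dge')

['/*gky*/', '/*9le*/', '/*y2*/']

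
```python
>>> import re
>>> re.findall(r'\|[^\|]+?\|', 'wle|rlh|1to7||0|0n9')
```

['|rlh|', '|0|']

No capturing groups, so `findall` returns the 2 full match strings.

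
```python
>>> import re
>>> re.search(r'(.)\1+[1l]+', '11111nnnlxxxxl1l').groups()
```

('1',)

The match spans [0:5] → '11111'.
Captured: group 1 = '1'.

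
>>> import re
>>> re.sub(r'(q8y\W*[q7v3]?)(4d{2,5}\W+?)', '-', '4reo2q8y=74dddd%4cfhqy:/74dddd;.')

'4reo2-4cfhqy:/74dddd;.'

This matches the literal 'q8y', then zero or more of a non-word character, then optionally one of [q7v3] (captured); then a literal '4', then 2 to 5 of the literal 'd', then one or more of a non-word character (lazy) (captured).
Matches: at [5:16] → 'q8y=74dddd%'.
Each match is replaced by '-'.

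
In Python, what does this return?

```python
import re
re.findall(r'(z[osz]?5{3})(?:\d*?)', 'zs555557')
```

`findall` collects group 1 from the one match (1 total).

['zs555']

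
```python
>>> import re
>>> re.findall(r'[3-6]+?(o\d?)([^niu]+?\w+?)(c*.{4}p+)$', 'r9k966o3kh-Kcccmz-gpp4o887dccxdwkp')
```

This matches one or more of a character in [3-6] (lazy); then a literal 'o', then optionally a digit (captured); then one or more of any character except [niu] (lazy), then one or more of a word character (lazy) (captured); then zero or more of a literal 'c', then exactly 4 of any character, then one or more of a literal 'p' (captured); then anchored at the end.
The `?` after the quantifier makes it lazy — it takes as little as possible before letting the rest of the pattern try.
Walking the string: at [4:34] match '66o3kh-Kcccmz-gpp4o887dccxdwkp', groups = ('o3', 'kh-Kcccmz-gpp4o887d', 'ccxdwkp').
With 3 capturing groups, `findall` returns a 3-tuple per match.

[('o3', 'kh-Kcccmz-gpp4o887d', 'ccxdwkp')]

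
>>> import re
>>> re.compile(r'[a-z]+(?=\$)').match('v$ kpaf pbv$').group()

'v'

`match` is anchored at position 0; if the pattern doesn't fit there, it returns None.
The match spans [0:1] → 'v'.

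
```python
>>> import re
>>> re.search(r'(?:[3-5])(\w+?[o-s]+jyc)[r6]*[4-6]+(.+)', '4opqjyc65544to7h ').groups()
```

('opqjyc', 'to7h ')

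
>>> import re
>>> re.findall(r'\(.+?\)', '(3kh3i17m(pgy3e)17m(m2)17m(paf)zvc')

With the lazy modifier that quantifier settles for the fewest repetitions that let the rest of the pattern succeed (the atoms after it are unaffected and can still be greedy).
Scanning left to right: at [0:16] → '(3kh3i17m(pgy3e)'; at [19:23] → '(m2)'; at [26:31] → '(paf)'.
With no groups in the pattern, `findall` gives back each whole match — 3 here.

['(3kh3i17m(pgy3e)', '(m2)', '(paf)']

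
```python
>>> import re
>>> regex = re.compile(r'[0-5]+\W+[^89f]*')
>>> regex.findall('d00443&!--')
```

['00443&!--']

This matches one or more of a character in [0-5]; then one or more of a non-word character, then zero or more of any character except [89f].
Matches: at [1:10] → '00443&!--'.
No capturing groups, so `findall` returns the 1 full match string.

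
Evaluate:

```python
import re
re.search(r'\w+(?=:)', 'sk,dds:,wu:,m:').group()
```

'dds'

Lookahead/lookbehind check context without consuming it, so the matched span excludes the asserted characters.
`re.search` tries every starting position until one works.
The match spans [3:6] → 'dds'.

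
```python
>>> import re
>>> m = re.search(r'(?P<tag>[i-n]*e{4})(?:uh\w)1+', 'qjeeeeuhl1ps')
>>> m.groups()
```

('jeeee',)

This matches zero or more of a character in [i-n], then exactly 4 of a literal 'e' (captured as 'tag'); then the literal 'uh', then a word character (non-capturing group); then one or more of a literal '1'.
`search` walks the string left to right and returns the first match it finds.
The match spans [1:10] → 'jeeeeuhl1'.
Captured: group 1 = 'jeeee'.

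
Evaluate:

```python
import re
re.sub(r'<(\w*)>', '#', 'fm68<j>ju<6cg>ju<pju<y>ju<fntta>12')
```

Matches: at [4:7] → '<j>'; at [9:14] → '<6cg>'; at [20:23] → '<y>'; at [25:32] → '<fntta>'.
Each match is replaced by '#'.

'fm68#ju#ju<pju#ju#12'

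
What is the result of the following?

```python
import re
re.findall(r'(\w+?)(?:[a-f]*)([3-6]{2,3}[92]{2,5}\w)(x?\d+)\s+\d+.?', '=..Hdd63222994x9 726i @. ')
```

[('H', '63222994', 'x9')]

This matches one or more of a word character (lazy) (captured); then zero or more of a character in [a-f] (non-capturing group); then 2 to 3 of a character in [3-6], then 2 to 5 of one of [92], then a word character (captured); then optionally the literal 'x', then one or more of a digit (captured); then one or more of whitespace, then one or more of a digit, then optionally any character.
Walking the string: at [3:21] match 'Hdd63222994x9 726i', groups = ('H', '63222994', 'x9').
Multiple groups make `findall` return tuples — one 3-tuple for the one match.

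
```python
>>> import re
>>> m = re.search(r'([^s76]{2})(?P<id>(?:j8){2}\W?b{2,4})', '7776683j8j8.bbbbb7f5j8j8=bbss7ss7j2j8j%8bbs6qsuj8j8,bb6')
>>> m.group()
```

'83j8j8.bbbb'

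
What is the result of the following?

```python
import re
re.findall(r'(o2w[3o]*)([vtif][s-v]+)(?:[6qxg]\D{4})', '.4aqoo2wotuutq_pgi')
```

[('o2wo', 'tuut')]

2 groups means the one result is a tuple of 2 captured strings — 1 here.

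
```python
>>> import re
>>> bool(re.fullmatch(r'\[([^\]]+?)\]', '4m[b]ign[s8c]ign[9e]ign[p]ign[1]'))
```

False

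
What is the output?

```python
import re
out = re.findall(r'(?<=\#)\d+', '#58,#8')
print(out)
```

['58', '8']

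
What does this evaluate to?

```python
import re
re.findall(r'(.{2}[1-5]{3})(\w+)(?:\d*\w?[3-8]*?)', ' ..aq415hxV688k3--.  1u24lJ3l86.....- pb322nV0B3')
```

Pattern: exactly 2 of any character, then exactly 3 of a character in [1-5] (captured); then one or more of a word character (captured); then zero or more of a digit, then optionally a word character, then zero or more of a character in [3-8] (lazy) (non-capturing group).
Scanning left to right: at [3:16] match 'aq415hxV688k3', groups = ('aq415', 'hxV688k3'); at [38:48] match 'pb322nV0B3', groups = ('pb322', 'nV0B3').
2 groups means each result is a tuple of 2 captured strings — 2 here.

[('aq415', 'hxV688k3'), ('pb322', 'nV0B3')]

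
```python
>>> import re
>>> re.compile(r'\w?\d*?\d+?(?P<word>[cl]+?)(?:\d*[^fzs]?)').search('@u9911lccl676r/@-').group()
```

'u9911lc'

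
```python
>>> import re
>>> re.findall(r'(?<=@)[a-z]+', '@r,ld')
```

The `(?=…)`/`(?<=…)` assertion just peeks at neighbouring text; it doesn't advance the match position.
With no groups in the pattern, `findall` gives back each whole match — 1 here.

['r']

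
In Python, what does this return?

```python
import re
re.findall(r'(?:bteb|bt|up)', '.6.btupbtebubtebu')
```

`|` is ordered: at each position the engine commits to the first alternative that works.
Matches: at [3:5] → 'bt'; at [5:7] → 'up'; at [7:11] → 'bteb'; at [12:16] → 'bteb'.
Since nothing is captured, `findall` lists the 4 matched substrings directly.

['bt', 'up', 'bteb', 'bteb']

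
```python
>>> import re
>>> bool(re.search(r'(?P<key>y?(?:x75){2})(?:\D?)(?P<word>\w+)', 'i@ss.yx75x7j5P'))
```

Pattern: optionally a literal 'y', then the literal 'x75' repeated 2 times (captured as 'key'); then optionally a non-digit (non-capturing group); then one or more of a word character (captured as 'word').
Here nothing in the string fits, so the call returns None, and `bool(None)` is False.

False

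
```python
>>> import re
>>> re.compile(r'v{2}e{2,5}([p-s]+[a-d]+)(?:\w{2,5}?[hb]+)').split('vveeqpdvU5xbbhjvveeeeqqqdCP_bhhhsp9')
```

['', 'qpd', 'j', 'qqqd', 'sp9']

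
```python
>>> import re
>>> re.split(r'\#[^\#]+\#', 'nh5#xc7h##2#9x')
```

['nh5', '', '9x']

Each match becomes a cut point; 3 segments remain.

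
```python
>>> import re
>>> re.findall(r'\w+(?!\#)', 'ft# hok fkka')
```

The negative lookahead/lookbehind blocks any match where the forbidden context is present.
Scanning left to right: at [0:1] → 'f'; at [4:7] → 'hok'; at [8:12] → 'fkka'.
No capturing groups, so `findall` returns the 3 full match strings.

['f', 'hok', 'fkka']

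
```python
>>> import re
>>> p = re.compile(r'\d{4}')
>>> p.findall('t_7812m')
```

['7812']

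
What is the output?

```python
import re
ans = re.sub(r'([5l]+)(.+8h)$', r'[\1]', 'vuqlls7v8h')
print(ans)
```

Pattern: one or more of one of [5l] (captured); then one or more of any character, then the literal '8h' (captured); then anchored at the end.
Matches: at [3:10] → 'lls7v8h'.
`\1` in the replacement pulls in group 1's text for each match.

vuq[ll]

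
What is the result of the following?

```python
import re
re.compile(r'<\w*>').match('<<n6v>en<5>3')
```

None

`re.match` won't scan ahead — the pattern has to work from the very first character.
Here position 0 doesn't satisfy it, so the call returns None.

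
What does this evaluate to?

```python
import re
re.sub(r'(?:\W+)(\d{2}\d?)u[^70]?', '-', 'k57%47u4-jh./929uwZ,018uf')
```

This matches one or more of a non-word character (non-capturing group); then exactly 2 of a digit, then optionally a digit (captured); then a literal 'u', then optionally any character except [70].
Each match is replaced by '-'.

'k57--jh-Z-'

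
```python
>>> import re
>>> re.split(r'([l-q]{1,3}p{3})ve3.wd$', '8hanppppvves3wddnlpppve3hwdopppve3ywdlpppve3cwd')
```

This matches 1 to 3 of a character in [l-q], then exactly 3 of the literal 'p' (captured); then the literal 've3', then any character, then the literal 'wd'; then anchored at the end.
Matches to split on: at [37:47] → 'lpppve3cwd'.
Because the pattern has a capturing group, `split` also inserts each captured text between the pieces.

['8hanppppvves3wddnlpppve3hwdopppve3ywd', 'lppp', '']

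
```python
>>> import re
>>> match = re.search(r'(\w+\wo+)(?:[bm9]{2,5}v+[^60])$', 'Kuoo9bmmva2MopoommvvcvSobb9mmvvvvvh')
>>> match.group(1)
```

The match spans [0:35] → 'Kuoo9bmmva2MopoommvvcvSobb9mmvvvvvh'.
Captured: group 1 = 'Kuoo9bmmva2MopoommvvcvSo'.

'Kuoo9bmmva2MopoommvvcvSo'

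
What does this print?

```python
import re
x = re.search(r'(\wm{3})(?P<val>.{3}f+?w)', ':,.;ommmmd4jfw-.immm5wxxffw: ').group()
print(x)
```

mmmmd4jfw

This matches a word character, then exactly 3 of the literal 'm' (captured); then exactly 3 of any character, then one or more of the literal 'f' (lazy), then the literal 'w' (captured as 'val').
Unlike `match`, `search` isn't anchored — it looks for the pattern anywhere in the string.
The match spans [5:14] → 'mmmmd4jfw'.
Captured: group 1 = 'mmmm', group 2 = 'd4jfw'.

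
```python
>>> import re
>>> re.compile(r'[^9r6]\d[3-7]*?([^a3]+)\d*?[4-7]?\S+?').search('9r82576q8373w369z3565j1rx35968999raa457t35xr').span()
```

Pattern: any character except [9r6], then a digit, then zero or more of a character in [3-7] (lazy); then one or more of any character except [a3] (captured); then zero or more of a digit (lazy), then optionally a character in [4-7], then one or more of a non-whitespace character (lazy).
Unlike `match`, `search` isn't anchored — it looks for the pattern anywhere in the string.
The match spans [2:10] → '82576q83'.
Captured: group 1 = '576q8'.

(2, 10)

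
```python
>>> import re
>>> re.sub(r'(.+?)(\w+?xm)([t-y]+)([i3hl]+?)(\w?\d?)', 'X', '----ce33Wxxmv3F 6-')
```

'X 6-'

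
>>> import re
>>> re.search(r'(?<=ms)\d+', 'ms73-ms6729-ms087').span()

(2, 4)

The positive lookaround only admits positions where the adjacent text matches; those characters stay outside the span.
The match spans [2:4] → '73'.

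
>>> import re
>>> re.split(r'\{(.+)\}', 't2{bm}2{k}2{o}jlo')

['t2', 'bm}2{k}2{o', 'jlo']

Matches to split on: at [2:14] → '{bm}2{k}2{o}'.
The group in the pattern means `split` returns the separators' captures alongside the pieces.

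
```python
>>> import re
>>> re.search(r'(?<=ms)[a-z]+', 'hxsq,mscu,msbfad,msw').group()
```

'cu'

The positive lookaround only admits positions where the adjacent text matches; those characters stay outside the span.
`re.search` tries every starting position until one works.
The match spans [7:9] → 'cu'.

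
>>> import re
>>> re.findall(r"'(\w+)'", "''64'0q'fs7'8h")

Walking the string: at [1:5] match "'64'", group 1 = '64'; at [7:12] match "'fs7'", group 1 = 'fs7'.
`findall` collects group 1 from each match (2 total).

['64', 'fs7']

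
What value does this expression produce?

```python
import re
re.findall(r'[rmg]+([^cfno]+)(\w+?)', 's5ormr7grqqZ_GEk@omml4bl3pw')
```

Pattern: one or more of one of [rmg]; then one or more of any character except [cfno] (captured); then one or more of a word character (lazy) (captured).
A non-greedy quantifier consumes as few characters as it can — just enough that the remainder of the pattern still matches from where it stops; whatever follows it matches normally.
Scanning left to right: at [3:18] match 'rmr7grqqZ_GEk@o', groups = ('7grqqZ_GEk@', 'o'); at [18:27] match 'mml4bl3pw', groups = ('l4bl3p', 'w').
`findall` packs the 2 group values into a tuple for every match.

[('7grqqZ_GEk@', 'o'), ('l4bl3p', 'w')]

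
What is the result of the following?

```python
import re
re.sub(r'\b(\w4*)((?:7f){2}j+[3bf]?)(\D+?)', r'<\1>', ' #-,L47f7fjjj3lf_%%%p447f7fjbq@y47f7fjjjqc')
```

' #-,<L4>f_%%%<p44>@<y4>c'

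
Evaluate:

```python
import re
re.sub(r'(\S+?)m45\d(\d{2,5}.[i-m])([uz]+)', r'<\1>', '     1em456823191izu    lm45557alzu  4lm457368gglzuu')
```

This matches one or more of a non-whitespace character (lazy) (captured); then the literal 'm', then the literal '45', then a digit; then 2 to 5 of a digit, then any character, then a character in [i-m] (captured); then one or more of one of [uz] (captured).
Matches: at [5:20] → '1em456823191izu'; at [24:35] → 'lm45557alzu'.
The replacement refers to a captured group, so each match is rewritten using its own captured text.

'     <1e>    <l>  4lm457368gglzuu'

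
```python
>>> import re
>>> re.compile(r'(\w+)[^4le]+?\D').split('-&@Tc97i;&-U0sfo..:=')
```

['-&@', 'Tc97i', '-', 'U0sfo', ':=']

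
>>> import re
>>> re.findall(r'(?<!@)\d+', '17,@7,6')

['17', '6']

Because the assertion is negative and zero-width, positions next to the forbidden text are skipped.
Matches: at [0:2] → '17'; at [6:7] → '6'.
Since nothing is captured, `findall` lists the 2 matched substrings directly.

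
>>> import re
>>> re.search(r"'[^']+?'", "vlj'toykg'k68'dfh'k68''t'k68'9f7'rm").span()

(3, 10)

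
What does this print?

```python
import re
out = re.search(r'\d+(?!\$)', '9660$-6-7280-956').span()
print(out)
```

(0, 3)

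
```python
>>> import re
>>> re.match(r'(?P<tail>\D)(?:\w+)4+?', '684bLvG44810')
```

None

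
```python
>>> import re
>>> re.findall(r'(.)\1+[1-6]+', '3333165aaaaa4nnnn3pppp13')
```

['3', 'a', 'n', 'p']

A backreference is literal: `\1` must see the identical characters the first group matched.
Because there's exactly one group, `findall` drops the full match and keeps group 1 from each hit.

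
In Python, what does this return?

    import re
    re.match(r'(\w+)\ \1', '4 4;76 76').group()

'4 4'

With `match`, the pattern is implicitly anchored at the beginning.
The match spans [0:3] → '4 4'.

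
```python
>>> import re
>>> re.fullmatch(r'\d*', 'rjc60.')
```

None

This matches zero or more of a digit.
`fullmatch` succeeds only if the pattern covers the string from start to end.
Here the pattern can't cover the whole string, so the call returns None.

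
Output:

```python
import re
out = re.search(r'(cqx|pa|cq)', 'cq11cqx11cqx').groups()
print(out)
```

('cq',)

Unlike `match`, `search` isn't anchored — it looks for the pattern anywhere in the string.
The match spans [0:2] → 'cq'.
Captured: group 1 = 'cq'.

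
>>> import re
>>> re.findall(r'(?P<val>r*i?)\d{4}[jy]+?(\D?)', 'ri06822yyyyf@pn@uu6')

Multiple groups make `findall` return tuples — one 2-tuple for the one match.

[('', 'y')]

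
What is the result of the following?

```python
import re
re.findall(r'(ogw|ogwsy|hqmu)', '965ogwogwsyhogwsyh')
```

Alternation isn't longest-match — the leftmost alternative that fits at this position is chosen.
Scanning left to right: at [3:6] match 'ogw', group 1 = 'ogw'; at [6:9] match 'ogw', group 1 = 'ogw'; at [12:15] match 'ogw', group 1 = 'ogw'.
`findall` collects group 1 from each match (3 total).

['ogw', 'ogw', 'ogw']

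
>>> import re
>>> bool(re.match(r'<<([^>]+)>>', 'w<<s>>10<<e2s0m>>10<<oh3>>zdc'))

With `match`, the pattern is implicitly anchored at the beginning.
Here position 0 doesn't satisfy it, so the call returns None, and `bool(None)` is False.

False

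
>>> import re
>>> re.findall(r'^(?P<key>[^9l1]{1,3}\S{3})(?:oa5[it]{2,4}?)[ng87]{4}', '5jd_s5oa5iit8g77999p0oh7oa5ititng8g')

['5jd_s5']

Pattern: anchored at the start of the string; then 1 to 3 of any character except [9l1], then exactly 3 of a non-whitespace character (captured as 'key'); then the literal 'oa5', then 2 to 4 of one of [it] (lazy) (non-capturing group); then exactly 4 of one of [ng87].
Scanning left to right: at [0:16] match '5jd_s5oa5iit8g77', group 1 = '5jd_s5'.
Because there's exactly one group, `findall` drops the full match and keeps group 1 from the one hit.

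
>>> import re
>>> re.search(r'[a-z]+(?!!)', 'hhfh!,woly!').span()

(0, 3)

The negative lookaround is zero-width — it rules out positions where the adjacent text would match, without consuming anything.
`re.search` tries every starting position until one works.
The match spans [0:3] → 'hhf'.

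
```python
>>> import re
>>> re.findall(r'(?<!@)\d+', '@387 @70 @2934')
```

['87', '0', '934']

The negative lookaround is zero-width — it rules out positions where the adjacent text would match, without consuming anything.
Since nothing is captured, `findall` lists the 3 matched substrings directly.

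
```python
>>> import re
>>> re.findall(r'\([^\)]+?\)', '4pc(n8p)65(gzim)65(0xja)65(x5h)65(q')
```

['(n8p)', '(gzim)', '(0xja)', '(x5h)']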